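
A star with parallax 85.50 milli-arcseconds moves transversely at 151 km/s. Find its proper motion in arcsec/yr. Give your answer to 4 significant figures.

2.724 arcsec/yr

d = 1/p = 1/0.08550″ = 11.696 pc.
μ = v_t / (4.74 d) = 151 / (4.74 × 11.696) = 151 / 55.439 = 2.7237 ″/yr.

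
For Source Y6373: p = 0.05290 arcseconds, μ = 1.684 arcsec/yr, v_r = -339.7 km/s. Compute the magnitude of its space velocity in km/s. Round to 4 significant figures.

d = 1/p = 1/0.05290″ = 18.904 pc.
v_t = 4.740 μ d = 4.740 × 1.684 × 18.904 = 150.89 km/s.
v = √(v_r² + v_t²) = √((-339.7)² + 150.89²) = √138164 = 371.7 km/s.

371.7 km/s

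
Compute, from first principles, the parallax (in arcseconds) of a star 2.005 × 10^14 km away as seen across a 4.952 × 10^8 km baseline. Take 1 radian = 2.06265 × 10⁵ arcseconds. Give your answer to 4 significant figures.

0.5094 arcsec

θ ≈ B/d = (4.952 × 10^8) / (2.005 × 10^14) = 2.4698 × 10^-6 rad.
In arcseconds: 2.4698 × 10^-6 × 206265 = 0.50943″.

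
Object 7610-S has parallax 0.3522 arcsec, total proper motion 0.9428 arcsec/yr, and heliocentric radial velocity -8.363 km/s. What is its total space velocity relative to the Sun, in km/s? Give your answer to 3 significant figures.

15.2 km/s

d = 1/p = 1/0.3522″ = 2.8393 pc.
v_t = 4.740 μ d = 4.740 × 0.9428 × 2.8393 = 12.688 km/s.
v = √(v_r² + v_t²) = √((-8.363)² + 12.688²) = √230.925 = 15.196 km/s.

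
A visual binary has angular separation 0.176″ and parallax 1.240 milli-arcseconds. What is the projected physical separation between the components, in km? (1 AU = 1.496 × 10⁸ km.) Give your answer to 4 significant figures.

2.123 × 10^10 km

d = 1/p = 1/0.001240″ = 806.45 pc.
At distance d (pc), an angle of θ arcsec spans θ·d AU: s = 0.176 × 806.45 = 141.94 AU.
= 141.94 × 1.496 × 10⁸ km = 2.1234 × 10^10 km.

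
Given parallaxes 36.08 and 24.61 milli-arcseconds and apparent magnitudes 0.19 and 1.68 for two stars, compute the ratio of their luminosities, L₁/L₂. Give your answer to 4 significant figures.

d₁ = 1/p₁ = 1/0.03608″ = 27.716 pc; d₂ = 1/p₂ = 1/0.02461″ = 40.634 pc.
M₁ = m₁ − 5 log₁₀ d₁ + 5 = 0.19 − 7.2137 + 5 = -2.0237.
M₂ = 1.68 − 8.0444 + 5 = -1.3644.
L₁/L₂ = 10^(0.4(M₂ − M₁)) = 10^(0.4 × 0.6593) = 10^0.26372 = 1.8354.

L₁/L₂ = 1.835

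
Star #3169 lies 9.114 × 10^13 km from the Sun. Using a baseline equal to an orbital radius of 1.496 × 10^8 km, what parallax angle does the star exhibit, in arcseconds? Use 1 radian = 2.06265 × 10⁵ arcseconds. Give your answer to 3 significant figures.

0.339 arcsec

θ ≈ B/d = (1.496 × 10^8) / (9.114 × 10^13) = 1.6414 × 10^-6 rad.
In arcseconds: 1.6414 × 10^-6 × 206265 = 0.33856″.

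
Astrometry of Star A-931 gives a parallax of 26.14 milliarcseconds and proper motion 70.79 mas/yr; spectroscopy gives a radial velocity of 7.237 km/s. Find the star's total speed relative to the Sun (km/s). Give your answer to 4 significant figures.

d = 1/p = 1/0.02614″ = 38.256 pc.
μ = 70.79 mas/yr = 0.07079 ″/yr.
v_t = 4.740 μ d = 4.740 × 0.07079 × 38.256 = 12.837 km/s.
v = √(v_r² + v_t²) = √(7.237² + 12.837²) = √217.163 = 14.736 km/s.

14.74 km/s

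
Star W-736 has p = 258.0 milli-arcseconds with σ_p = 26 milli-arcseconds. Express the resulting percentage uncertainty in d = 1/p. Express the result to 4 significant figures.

10.08%

For d = 1/p, |σ_d/d| = |σ_p/p|.
σ_p/p = 26 / 258.0 = 0.10078 = 10.078%.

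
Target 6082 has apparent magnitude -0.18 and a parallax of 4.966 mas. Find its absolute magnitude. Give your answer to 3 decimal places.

M = -6.700

d = 1/p = 1/0.004966″ = 201.37 pc.
m − M = 5 log₁₀(201.37) − 5 = 11.5200 − 5 = 6.5200.
M = m − (m − M) = -0.18 − 6.5200 = -6.700.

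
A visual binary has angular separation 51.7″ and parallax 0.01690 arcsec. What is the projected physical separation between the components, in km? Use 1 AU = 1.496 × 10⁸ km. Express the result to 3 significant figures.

d = 1/p = 1/0.01690″ = 59.172 pc.
At distance d (pc), an angle of θ arcsec spans θ·d AU: s = 51.7 × 59.172 = 3059.2 AU.
= 3059.2 × 1.496 × 10⁸ km = 4.5766 × 10^11 km.

4.58 × 10^11 km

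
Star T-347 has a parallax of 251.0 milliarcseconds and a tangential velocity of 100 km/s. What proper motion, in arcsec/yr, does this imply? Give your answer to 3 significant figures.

d = 1/p = 1/0.2510″ = 3.9841 pc.
μ = v_t / (4.74 d) = 100 / (4.74 × 3.9841) = 100 / 18.885 = 5.2952 ″/yr.

5.30 arcsec/yr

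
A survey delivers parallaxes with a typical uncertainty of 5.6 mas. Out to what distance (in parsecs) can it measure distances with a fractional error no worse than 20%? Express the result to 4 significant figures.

35.71 pc

σ_d/d = σ_p/p, so the condition is σ_p/p ≤ 0.20, i.e. p ≥ σ_p/0.20.
p_min = 5.6/0.20 = 28 mas = 0.028 arcsec.
d_max = 1/p_min = 1/0.028 = 35.714 pc.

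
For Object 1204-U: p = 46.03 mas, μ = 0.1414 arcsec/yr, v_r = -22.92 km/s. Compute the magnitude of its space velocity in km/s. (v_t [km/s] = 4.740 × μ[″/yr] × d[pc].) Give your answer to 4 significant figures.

27.15 km/s

d = 1/p = 1/0.04603″ = 21.725 pc.
v_t = 4.740 μ d = 4.740 × 0.1414 × 21.725 = 14.561 km/s.
v = √(v_r² + v_t²) = √((-22.92)² + 14.561²) = √737.349 = 27.154 km/s.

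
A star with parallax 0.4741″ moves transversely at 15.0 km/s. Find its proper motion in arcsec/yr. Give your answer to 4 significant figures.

d = 1/p = 1/0.4741″ = 2.1093 pc.
μ = v_t / (4.74 d) = 15.0 / (4.74 × 2.1093) = 15.0 / 9.9981 = 1.5003 ″/yr.

1.500 arcsec/yr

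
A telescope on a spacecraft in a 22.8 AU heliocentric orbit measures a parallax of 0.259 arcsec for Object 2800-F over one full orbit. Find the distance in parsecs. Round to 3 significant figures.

88.0 pc

With baseline B (in AU) and parallax p (in arcsec), d = B/p parsecs.
d = 22.8 / 0.259 = 88.031 pc.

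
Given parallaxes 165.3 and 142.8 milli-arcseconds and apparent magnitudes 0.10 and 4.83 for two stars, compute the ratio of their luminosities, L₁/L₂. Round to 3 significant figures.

d₁ = 1/p₁ = 1/0.1653″ = 6.0496 pc; d₂ = 1/p₂ = 1/0.1428″ = 7.0028 pc.
M₁ = m₁ − 5 log₁₀ d₁ + 5 = 0.10 − 3.9086 + 5 = 1.1914.
M₂ = 4.83 − 4.2264 + 5 = 5.6036.
L₁/L₂ = 10^(0.4(M₂ − M₁)) = 10^(0.4 × 4.4122) = 10^1.76488 = 58.194.

L₁/L₂ = 58.2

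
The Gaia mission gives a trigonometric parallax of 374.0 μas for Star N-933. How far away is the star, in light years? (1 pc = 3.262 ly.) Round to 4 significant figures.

8722 light years

p = 374.0 μas = 0.0003740 arcsec.
d = 1/p = 1/0.0003740 = 2673.8 pc.
In light-years: 2673.8 × 3.262 = 8721.9 ly.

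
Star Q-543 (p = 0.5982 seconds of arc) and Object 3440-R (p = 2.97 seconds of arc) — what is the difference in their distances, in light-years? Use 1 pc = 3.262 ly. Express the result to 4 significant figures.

d_A = 1/0.5982″ = 1.6717 pc; d_B = 1/2.970″ = 0.3367 pc.
|d_B − d_A| = |0.3367 − 1.6717| = 1.335 pc = 1.335 × 3.262 ly = 4.3548 ly.

4.355 ly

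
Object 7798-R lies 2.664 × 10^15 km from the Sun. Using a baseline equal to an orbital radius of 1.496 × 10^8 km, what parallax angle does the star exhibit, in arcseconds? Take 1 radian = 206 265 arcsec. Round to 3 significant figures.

θ ≈ B/d = (1.496 × 10^8) / (2.664 × 10^15) = 5.6156 × 10^-8 rad.
In arcseconds: 5.6156 × 10^-8 × 206265 = 0.011583″.

0.0116 arcsec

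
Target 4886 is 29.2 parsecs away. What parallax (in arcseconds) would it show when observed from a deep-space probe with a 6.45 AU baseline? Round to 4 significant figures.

0.2209 arcsec

p (arcsec) = B (AU) / d (pc).
p = 6.45 / 29.2 = 0.22089 arcsec.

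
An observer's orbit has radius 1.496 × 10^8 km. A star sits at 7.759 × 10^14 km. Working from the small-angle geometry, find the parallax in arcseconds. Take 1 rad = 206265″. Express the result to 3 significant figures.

θ ≈ B/d = (1.496 × 10^8) / (7.759 × 10^14) = 1.9281 × 10^-7 rad.
In arcseconds: 1.9281 × 10^-7 × 206265 = 0.03977″.

0.0398 arcsec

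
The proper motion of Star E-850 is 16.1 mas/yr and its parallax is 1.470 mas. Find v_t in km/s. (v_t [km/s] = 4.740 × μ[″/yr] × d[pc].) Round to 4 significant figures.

d = 1/p = 1/0.001470″ = 680.27 pc.
μ = 16.1 mas/yr = 0.0161 ″/yr.
v_t = 4.74 × μ × d = 4.74 × 0.0161 × 680.27 = 51.914 km/s.

51.91 km/s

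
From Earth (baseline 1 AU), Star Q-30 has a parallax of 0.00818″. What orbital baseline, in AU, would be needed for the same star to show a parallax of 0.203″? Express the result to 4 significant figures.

24.82 AU

Parallax scales linearly with baseline: p ∝ B, so B = p_target / p_Earth × 1 AU.
B = 0.203 / 0.00818 = 24.817 AU.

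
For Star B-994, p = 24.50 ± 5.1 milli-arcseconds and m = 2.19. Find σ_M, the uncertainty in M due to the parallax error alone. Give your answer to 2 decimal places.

σ_M = 0.45 mag

M = m − 5 log₁₀ d + 5 = m + 5 log₁₀ p + 5, so ∂M/∂p = 5/(p ln 10).
σ_M = (5/ln 10) · (σ_p/p) = 2.1715 × 5.1/24.50 = 2.1715 × 0.20816 = 0.45202.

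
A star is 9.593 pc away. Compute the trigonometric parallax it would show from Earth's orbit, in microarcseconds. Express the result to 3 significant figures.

104000 μas

p = 1/d = 1/9.593 = 0.10424 arcsec.
= 0.10424 × 10⁶ = 1.0424 × 10^5 μas.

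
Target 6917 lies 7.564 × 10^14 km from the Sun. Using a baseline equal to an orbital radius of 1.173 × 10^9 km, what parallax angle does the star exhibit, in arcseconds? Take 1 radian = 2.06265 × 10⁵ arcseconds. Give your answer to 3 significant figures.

0.320 arcsec

θ ≈ B/d = (1.173 × 10^9) / (7.564 × 10^14) = 1.5508 × 10^-6 rad.
In arcseconds: 1.5508 × 10^-6 × 206265 = 0.31988″.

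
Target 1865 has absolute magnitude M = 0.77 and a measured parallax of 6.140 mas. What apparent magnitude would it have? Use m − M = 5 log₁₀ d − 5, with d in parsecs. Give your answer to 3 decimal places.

d = 1/p = 1/0.006140″ = 162.87 pc.
m − M = 5 log₁₀ d − 5 = 5 log₁₀(162.87) − 5 = 11.0592 − 5 = 6.0592.
m = M + (m − M) = 0.77 + 6.0592 = 6.829.

m = 6.829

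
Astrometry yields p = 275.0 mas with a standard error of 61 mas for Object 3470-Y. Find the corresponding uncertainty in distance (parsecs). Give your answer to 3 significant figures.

d = 1/p, so σ_d = σ_p / p².
σ_d = 0.0610 / (0.2750)² = 0.0610 / 0.075625 = 0.80661 pc.

0.807 pc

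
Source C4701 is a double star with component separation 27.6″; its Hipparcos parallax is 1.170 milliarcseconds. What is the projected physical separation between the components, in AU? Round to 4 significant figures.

23590 AU

d = 1/p = 1/0.001170″ = 854.7 pc.
At distance d (pc), an angle of θ arcsec spans θ·d AU: s = 27.6 × 854.7 = 23590 AU.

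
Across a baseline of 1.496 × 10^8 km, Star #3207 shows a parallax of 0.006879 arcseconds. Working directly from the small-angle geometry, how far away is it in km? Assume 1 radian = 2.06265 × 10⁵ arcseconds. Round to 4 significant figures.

4.486 × 10^15 km

θ = 0.006879″ = 0.006879/206265 = 3.3350 × 10^-8 rad.
d = B/θ = (1.496 × 10^8) / (3.3350 × 10^-8) = 4.4858 × 10^15 km.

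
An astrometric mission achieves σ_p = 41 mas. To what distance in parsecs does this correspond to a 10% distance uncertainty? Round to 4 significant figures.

σ_d/d = σ_p/p, so the condition is σ_p/p ≤ 0.10, i.e. p ≥ σ_p/0.10.
p_min = 41/0.10 = 410 mas = 0.41 arcsec.
d_max = 1/p_min = 1/0.41 = 2.439 pc.

2.439 pc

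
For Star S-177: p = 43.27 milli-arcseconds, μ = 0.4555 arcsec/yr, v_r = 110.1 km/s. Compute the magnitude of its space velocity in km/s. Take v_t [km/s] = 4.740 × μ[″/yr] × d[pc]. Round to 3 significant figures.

121 km/s

d = 1/p = 1/0.04327″ = 23.111 pc.
v_t = 4.740 μ d = 4.740 × 0.4555 × 23.111 = 49.898 km/s.
v = √(v_r² + v_t²) = √(110.1² + 49.898²) = √14611.8 = 120.88 km/s.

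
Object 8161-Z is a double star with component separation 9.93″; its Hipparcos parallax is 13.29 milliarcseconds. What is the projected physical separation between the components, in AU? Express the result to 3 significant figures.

d = 1/p = 1/0.01329″ = 75.245 pc.
At distance d (pc), an angle of θ arcsec spans θ·d AU: s = 9.93 × 75.245 = 747.18 AU.

747 AU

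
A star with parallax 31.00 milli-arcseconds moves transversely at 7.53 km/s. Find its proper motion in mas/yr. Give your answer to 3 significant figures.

d = 1/p = 1/0.03100″ = 32.258 pc.
μ = v_t / (4.74 d) = 7.53 / (4.74 × 32.258) = 7.53 / 152.9 = 0.049248 ″/yr = 49.248 mas/yr.

49.2 mas/yr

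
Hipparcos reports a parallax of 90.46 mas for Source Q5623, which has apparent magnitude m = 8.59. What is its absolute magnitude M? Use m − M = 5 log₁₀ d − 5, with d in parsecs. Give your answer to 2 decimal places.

d = 1/p = 1/0.09046″ = 11.055 pc.
m − M = 5 log₁₀(11.055) − 5 = 5.2178 − 5 = 0.2178.
M = m − (m − M) = 8.59 − 0.2178 = 8.37.

M = 8.37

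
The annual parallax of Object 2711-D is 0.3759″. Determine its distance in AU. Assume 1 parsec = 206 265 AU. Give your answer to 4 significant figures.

d = 1/p = 1/0.3759 = 2.6603 pc.
In AU: 2.6603 × 206265 = 5.4873 × 10^5 AU.

548700 AU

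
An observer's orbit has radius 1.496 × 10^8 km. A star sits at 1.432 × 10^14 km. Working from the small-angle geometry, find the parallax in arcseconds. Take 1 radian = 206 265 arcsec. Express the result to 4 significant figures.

0.2155 arcsec

θ ≈ B/d = (1.496 × 10^8) / (1.432 × 10^14) = 1.0447 × 10^-6 rad.
In arcseconds: 1.0447 × 10^-6 × 206265 = 0.21549″.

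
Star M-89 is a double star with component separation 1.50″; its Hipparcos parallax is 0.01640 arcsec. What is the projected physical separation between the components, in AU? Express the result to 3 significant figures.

91.5 AU

d = 1/p = 1/0.01640″ = 60.976 pc.
At distance d (pc), an angle of θ arcsec spans θ·d AU: s = 1.50 × 60.976 = 91.464 AU.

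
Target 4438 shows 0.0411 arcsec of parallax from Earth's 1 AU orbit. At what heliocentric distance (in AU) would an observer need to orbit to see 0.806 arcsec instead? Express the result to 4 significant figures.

19.61 AU

Parallax scales linearly with baseline: p ∝ B, so B = p_target / p_Earth × 1 AU.
B = 0.806 / 0.0411 = 19.611 AU.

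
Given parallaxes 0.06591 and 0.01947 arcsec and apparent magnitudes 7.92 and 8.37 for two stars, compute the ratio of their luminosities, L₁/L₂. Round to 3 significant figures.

L₁/L₂ = 0.132

d₁ = 1/p₁ = 1/0.06591″ = 15.172 pc; d₂ = 1/p₂ = 1/0.01947″ = 51.361 pc.
M₁ = m₁ − 5 log₁₀ d₁ + 5 = 7.92 − 5.9052 + 5 = 7.0148.
M₂ = 8.37 − 8.5532 + 5 = 4.8168.
L₁/L₂ = 10^(0.4(M₂ − M₁)) = 10^(0.4 × (-2.1980)) = 10^(-0.87920) = 0.13207.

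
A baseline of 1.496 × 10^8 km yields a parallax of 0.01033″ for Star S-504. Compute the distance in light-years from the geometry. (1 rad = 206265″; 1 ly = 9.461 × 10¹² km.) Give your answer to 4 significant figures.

315.7 ly

θ = 0.01033″ = 0.01033/206265 = 5.0081 × 10^-8 rad.
d = B/θ = (1.496 × 10^8) / (5.0081 × 10^-8) = 2.9872 × 10^15 km = (2.9872 × 10^15) / (9.461 × 10^12) ly = 315.74 ly.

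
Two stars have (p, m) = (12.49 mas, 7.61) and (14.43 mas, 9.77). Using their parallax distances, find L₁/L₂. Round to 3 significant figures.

L₁/L₂ = 9.76

d₁ = 1/p₁ = 1/0.01249″ = 80.064 pc; d₂ = 1/p₂ = 1/0.01443″ = 69.3 pc.
M₁ = m₁ − 5 log₁₀ d₁ + 5 = 7.61 − 9.5172 + 5 = 3.0928.
M₂ = 9.77 − 9.2037 + 5 = 5.5663.
L₁/L₂ = 10^(0.4(M₂ − M₁)) = 10^(0.4 × 2.4735) = 10^0.98940 = 9.7589.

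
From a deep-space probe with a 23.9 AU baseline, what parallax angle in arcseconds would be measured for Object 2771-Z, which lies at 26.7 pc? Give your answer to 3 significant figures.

p (arcsec) = B (AU) / d (pc).
p = 23.9 / 26.7 = 0.89513 arcsec.

0.895 arcsec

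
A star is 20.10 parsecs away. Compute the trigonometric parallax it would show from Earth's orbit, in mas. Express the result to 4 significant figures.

p = 1/d = 1/20.1 = 0.049751 arcsec.
= 0.049751 × 1000 = 49.751 mas.

49.75 mas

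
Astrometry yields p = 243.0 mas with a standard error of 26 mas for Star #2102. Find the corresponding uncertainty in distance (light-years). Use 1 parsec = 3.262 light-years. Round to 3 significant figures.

1.44 ly

d = 1/p, so σ_d = σ_p / p².
σ_d = 0.0260 / (0.2430)² = 0.0260 / 0.059049 = 0.44031 pc = 0.44031 × 3.262 ly = 1.4363 ly.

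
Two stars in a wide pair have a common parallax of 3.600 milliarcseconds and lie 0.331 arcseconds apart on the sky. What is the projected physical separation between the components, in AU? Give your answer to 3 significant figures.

91.9 AU

d = 1/p = 1/0.003600″ = 277.78 pc.
At distance d (pc), an angle of θ arcsec spans θ·d AU: s = 0.331 × 277.78 = 91.945 AU.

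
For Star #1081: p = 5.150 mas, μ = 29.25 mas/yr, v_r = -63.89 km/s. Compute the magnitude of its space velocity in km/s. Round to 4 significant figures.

d = 1/p = 1/0.005150″ = 194.17 pc.
μ = 29.25 mas/yr = 0.02925 ″/yr.
v_t = 4.740 μ d = 4.740 × 0.02925 × 194.17 = 26.921 km/s.
v = √(v_r² + v_t²) = √((-63.89)² + 26.921²) = √4806.67 = 69.33 km/s.

69.33 km/s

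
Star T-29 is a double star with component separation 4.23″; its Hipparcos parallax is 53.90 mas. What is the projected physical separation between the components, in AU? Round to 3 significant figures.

78.5 AU

d = 1/p = 1/0.05390″ = 18.553 pc.
At distance d (pc), an angle of θ arcsec spans θ·d AU: s = 4.23 × 18.553 = 78.479 AU.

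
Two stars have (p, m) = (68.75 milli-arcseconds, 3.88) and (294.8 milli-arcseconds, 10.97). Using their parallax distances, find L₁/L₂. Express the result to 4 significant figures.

d₁ = 1/p₁ = 1/0.06875″ = 14.545 pc; d₂ = 1/p₂ = 1/0.2948″ = 3.3921 pc.
M₁ = m₁ − 5 log₁₀ d₁ + 5 = 3.88 − 5.8136 + 5 = 3.0664.
M₂ = 10.97 − 2.6523 + 5 = 13.3177.
L₁/L₂ = 10^(0.4(M₂ − M₁)) = 10^(0.4 × 10.2513) = 10^4.10052 = 12604.

L₁/L₂ = 12600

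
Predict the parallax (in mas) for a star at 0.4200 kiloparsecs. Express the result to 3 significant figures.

d = 0.4200 kpc = 420 pc.
p = 1/d = 1/420 = 0.002381 arcsec.
= 0.002381 × 1000 = 2.381 mas.

2.38 mas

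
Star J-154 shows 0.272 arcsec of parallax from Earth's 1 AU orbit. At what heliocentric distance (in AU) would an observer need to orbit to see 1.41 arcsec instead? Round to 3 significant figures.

5.18 AU

Parallax scales linearly with baseline: p ∝ B, so B = p_target / p_Earth × 1 AU.
B = 1.41 / 0.272 = 5.1838 AU.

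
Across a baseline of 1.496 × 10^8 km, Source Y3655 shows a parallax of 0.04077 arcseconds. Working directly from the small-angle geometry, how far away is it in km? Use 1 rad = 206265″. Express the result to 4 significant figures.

θ = 0.04077″ = 0.04077/206265 = 1.9766 × 10^-7 rad.
d = B/θ = (1.496 × 10^8) / (1.9766 × 10^-7) = 7.5686 × 10^14 km.

7.569 × 10^14 km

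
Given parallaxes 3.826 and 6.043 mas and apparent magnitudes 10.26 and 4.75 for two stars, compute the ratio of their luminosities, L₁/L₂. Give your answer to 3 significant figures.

d₁ = 1/p₁ = 1/0.003826″ = 261.37 pc; d₂ = 1/p₂ = 1/0.006043″ = 165.48 pc.
M₁ = m₁ − 5 log₁₀ d₁ + 5 = 10.26 − 12.0863 + 5 = 3.1737.
M₂ = 4.75 − 11.0937 + 5 = -1.3437.
L₁/L₂ = 10^(0.4(M₂ − M₁)) = 10^(0.4 × (-4.5174)) = 10^(-1.80696) = 0.015597.

L₁/L₂ = 0.0156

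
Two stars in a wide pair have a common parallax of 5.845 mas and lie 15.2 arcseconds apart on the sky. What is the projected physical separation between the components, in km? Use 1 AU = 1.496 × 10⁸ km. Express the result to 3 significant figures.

d = 1/p = 1/0.005845″ = 171.09 pc.
At distance d (pc), an angle of θ arcsec spans θ·d AU: s = 15.2 × 171.09 = 2600.6 AU.
= 2600.6 × 1.496 × 10⁸ km = 3.8905 × 10^11 km.

3.89 × 10^11 km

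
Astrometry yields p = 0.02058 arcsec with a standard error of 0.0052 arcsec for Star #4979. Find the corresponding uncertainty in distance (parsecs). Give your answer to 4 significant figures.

d = 1/p, so σ_d = σ_p / p².
σ_d = 0.00520 / (0.02058)² = 0.00520 / 0.00042354 = 12.277 pc.

12.28 pc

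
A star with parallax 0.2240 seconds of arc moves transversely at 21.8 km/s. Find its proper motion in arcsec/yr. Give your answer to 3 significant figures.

d = 1/p = 1/0.2240″ = 4.4643 pc.
μ = v_t / (4.74 d) = 21.8 / (4.74 × 4.4643) = 21.8 / 21.161 = 1.0302 ″/yr.

1.03 arcsec/yr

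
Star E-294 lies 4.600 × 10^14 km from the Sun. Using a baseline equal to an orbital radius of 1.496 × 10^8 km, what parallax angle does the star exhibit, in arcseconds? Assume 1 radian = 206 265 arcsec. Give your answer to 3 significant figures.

0.0671 arcsec

θ ≈ B/d = (1.496 × 10^8) / (4.600 × 10^14) = 3.2522 × 10^-7 rad.
In arcseconds: 3.2522 × 10^-7 × 206265 = 0.067082″.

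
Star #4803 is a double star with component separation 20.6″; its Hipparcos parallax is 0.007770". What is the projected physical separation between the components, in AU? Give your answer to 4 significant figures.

d = 1/p = 1/0.007770″ = 128.7 pc.
At distance d (pc), an angle of θ arcsec spans θ·d AU: s = 20.6 × 128.7 = 2651.2 AU.

2651 AU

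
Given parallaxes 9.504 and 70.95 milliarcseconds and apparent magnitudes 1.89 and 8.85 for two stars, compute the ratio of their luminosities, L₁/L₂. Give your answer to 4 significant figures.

d₁ = 1/p₁ = 1/0.009504″ = 105.22 pc; d₂ = 1/p₂ = 1/0.07095″ = 14.094 pc.
M₁ = m₁ − 5 log₁₀ d₁ + 5 = 1.89 − 10.1105 + 5 = -3.2205.
M₂ = 8.85 − 5.7452 + 5 = 8.1048.
L₁/L₂ = 10^(0.4(M₂ − M₁)) = 10^(0.4 × 11.3253) = 10^4.53012 = 33894.

L₁/L₂ = 33890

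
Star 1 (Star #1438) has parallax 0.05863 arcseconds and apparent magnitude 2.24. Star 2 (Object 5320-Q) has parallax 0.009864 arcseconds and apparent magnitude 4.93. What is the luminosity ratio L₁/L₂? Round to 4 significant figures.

d₁ = 1/p₁ = 1/0.05863″ = 17.056 pc; d₂ = 1/p₂ = 1/0.009864″ = 101.38 pc.
M₁ = m₁ − 5 log₁₀ d₁ + 5 = 2.24 − 6.1594 + 5 = 1.0806.
M₂ = 4.93 − 10.0298 + 5 = -0.0998.
L₁/L₂ = 10^(0.4(M₂ − M₁)) = 10^(0.4 × (-1.1804)) = 10^(-0.47216) = 0.33716.

L₁/L₂ = 0.3372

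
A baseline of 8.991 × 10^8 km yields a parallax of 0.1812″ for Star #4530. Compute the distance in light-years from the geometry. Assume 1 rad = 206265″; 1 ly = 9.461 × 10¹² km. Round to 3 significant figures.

108 ly

θ = 0.1812″ = 0.1812/206265 = 8.7848 × 10^-7 rad.
d = B/θ = (8.991 × 10^8) / (8.7848 × 10^-7) = 1.0235 × 10^15 km = (1.0235 × 10^15) / (9.461 × 10^12) ly = 108.18 ly.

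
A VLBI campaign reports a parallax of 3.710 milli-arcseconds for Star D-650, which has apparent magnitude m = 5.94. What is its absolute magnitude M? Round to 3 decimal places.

d = 1/p = 1/0.003710″ = 269.54 pc.
m − M = 5 log₁₀(269.54) − 5 = 12.1531 − 5 = 7.1531.
M = m − (m − M) = 5.94 − 7.1531 = -1.213.

M = -1.213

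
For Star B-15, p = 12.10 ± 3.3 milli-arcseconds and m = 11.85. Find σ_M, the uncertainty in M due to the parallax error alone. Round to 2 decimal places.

M = m − 5 log₁₀ d + 5 = m + 5 log₁₀ p + 5, so ∂M/∂p = 5/(p ln 10).
σ_M = (5/ln 10) · (σ_p/p) = 2.1715 × 3.3/12.10 = 2.1715 × 0.27273 = 0.59223.

σ_M = 0.59 mag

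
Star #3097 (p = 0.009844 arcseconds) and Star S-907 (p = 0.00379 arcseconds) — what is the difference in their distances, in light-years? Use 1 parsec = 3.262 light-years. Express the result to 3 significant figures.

529 ly

d_A = 1/0.009844″ = 101.58 pc; d_B = 1/0.003790″ = 263.85 pc.
|d_B − d_A| = |263.85 − 101.58| = 162.27 pc = 162.27 × 3.262 ly = 529.32 ly.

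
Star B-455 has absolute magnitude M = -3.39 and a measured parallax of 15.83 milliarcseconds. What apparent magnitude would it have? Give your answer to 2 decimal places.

d = 1/p = 1/0.01583″ = 63.171 pc.
m − M = 5 log₁₀ d − 5 = 5 log₁₀(63.171) − 5 = 9.0026 − 5 = 4.0026.
m = M + (m − M) = -3.39 + 4.0026 = 0.61.

m = 0.61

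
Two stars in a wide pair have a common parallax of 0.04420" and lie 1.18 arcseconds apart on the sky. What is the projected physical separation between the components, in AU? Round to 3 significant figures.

26.7 AU

d = 1/p = 1/0.04420″ = 22.624 pc.
At distance d (pc), an angle of θ arcsec spans θ·d AU: s = 1.18 × 22.624 = 26.696 AU.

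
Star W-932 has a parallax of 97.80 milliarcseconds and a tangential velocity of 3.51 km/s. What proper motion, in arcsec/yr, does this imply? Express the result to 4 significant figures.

0.07242 arcsec/yr

d = 1/p = 1/0.09780″ = 10.225 pc.
μ = v_t / (4.74 d) = 3.51 / (4.74 × 10.225) = 3.51 / 48.467 = 0.07242 ″/yr.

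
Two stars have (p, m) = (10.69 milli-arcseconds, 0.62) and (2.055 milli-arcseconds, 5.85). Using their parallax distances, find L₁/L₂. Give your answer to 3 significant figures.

d₁ = 1/p₁ = 1/0.01069″ = 93.545 pc; d₂ = 1/p₂ = 1/0.002055″ = 486.62 pc.
M₁ = m₁ − 5 log₁₀ d₁ + 5 = 0.62 − 9.8551 + 5 = -4.2351.
M₂ = 5.85 − 13.4359 + 5 = -2.5859.
L₁/L₂ = 10^(0.4(M₂ − M₁)) = 10^(0.4 × 1.6492) = 10^0.65968 = 4.5675.

L₁/L₂ = 4.57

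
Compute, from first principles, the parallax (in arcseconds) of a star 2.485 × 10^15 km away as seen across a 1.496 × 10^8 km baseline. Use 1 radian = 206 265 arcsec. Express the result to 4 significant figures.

θ ≈ B/d = (1.496 × 10^8) / (2.485 × 10^15) = 6.0201 × 10^-8 rad.
In arcseconds: 6.0201 × 10^-8 × 206265 = 0.012417″.

0.01242 arcsec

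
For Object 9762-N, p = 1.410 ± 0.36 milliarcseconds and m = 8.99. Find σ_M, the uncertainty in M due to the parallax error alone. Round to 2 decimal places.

σ_M = 0.55 mag

M = m − 5 log₁₀ d + 5 = m + 5 log₁₀ p + 5, so ∂M/∂p = 5/(p ln 10).
σ_M = (5/ln 10) · (σ_p/p) = 2.1715 × 0.36/1.410 = 2.1715 × 0.25532 = 0.55443.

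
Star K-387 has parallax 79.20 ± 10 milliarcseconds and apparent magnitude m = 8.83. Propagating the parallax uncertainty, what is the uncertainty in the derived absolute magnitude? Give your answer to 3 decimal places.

σ_M = 0.274 mag

M = m − 5 log₁₀ d + 5 = m + 5 log₁₀ p + 5, so ∂M/∂p = 5/(p ln 10).
σ_M = (5/ln 10) · (σ_p/p) = 2.1715 × 10/79.20 = 2.1715 × 0.12626 = 0.27417.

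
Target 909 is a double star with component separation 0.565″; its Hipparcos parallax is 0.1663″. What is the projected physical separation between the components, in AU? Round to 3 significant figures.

3.40 AU

d = 1/p = 1/0.1663″ = 6.0132 pc.
At distance d (pc), an angle of θ arcsec spans θ·d AU: s = 0.565 × 6.0132 = 3.3975 AU.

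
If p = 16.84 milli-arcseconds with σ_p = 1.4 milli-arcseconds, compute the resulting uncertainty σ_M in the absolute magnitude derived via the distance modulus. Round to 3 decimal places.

M = m − 5 log₁₀ d + 5 = m + 5 log₁₀ p + 5, so ∂M/∂p = 5/(p ln 10).
σ_M = (5/ln 10) · (σ_p/p) = 2.1715 × 1.4/16.84 = 2.1715 × 0.083135 = 0.18053.

σ_M = 0.181 mag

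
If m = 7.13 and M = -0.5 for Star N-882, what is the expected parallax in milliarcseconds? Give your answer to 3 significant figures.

m − M = 7.13 − (-0.5) = 7.63.
d = 10^((m−M)/5 + 1) = 10^2.526 = 335.74 pc.
p = 1/d = 1/335.74 = 0.0029785 arcsec = 2.9785 mas.

2.98 mas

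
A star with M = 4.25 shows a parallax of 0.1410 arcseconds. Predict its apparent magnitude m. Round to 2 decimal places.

d = 1/p = 1/0.1410″ = 7.0922 pc.
m − M = 5 log₁₀ d − 5 = 5 log₁₀(7.0922) − 5 = 4.2539 − 5 = -0.7461.
m = M + (m − M) = 4.25 + (-0.7461) = 3.50.

m = 3.50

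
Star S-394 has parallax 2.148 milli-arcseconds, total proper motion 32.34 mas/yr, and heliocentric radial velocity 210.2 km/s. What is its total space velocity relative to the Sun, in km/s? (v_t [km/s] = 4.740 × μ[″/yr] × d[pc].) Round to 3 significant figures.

222 km/s

d = 1/p = 1/0.002148″ = 465.55 pc.
μ = 32.34 mas/yr = 0.03234 ″/yr.
v_t = 4.740 μ d = 4.740 × 0.03234 × 465.55 = 71.365 km/s.
v = √(v_r² + v_t²) = √(210.2² + 71.365²) = √49277 = 221.98 km/s.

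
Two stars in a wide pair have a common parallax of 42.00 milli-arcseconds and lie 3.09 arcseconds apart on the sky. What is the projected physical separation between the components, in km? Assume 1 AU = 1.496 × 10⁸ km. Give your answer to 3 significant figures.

1.10 × 10^10 km

d = 1/p = 1/0.04200″ = 23.81 pc.
At distance d (pc), an angle of θ arcsec spans θ·d AU: s = 3.09 × 23.81 = 73.573 AU.
= 73.573 × 1.496 × 10⁸ km = 1.1007 × 10^10 km.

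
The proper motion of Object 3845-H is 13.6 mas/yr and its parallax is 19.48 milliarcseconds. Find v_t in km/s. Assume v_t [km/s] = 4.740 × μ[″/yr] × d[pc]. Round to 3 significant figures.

3.31 km/s

d = 1/p = 1/0.01948″ = 51.335 pc.
μ = 13.6 mas/yr = 0.0136 ″/yr.
v_t = 4.74 × μ × d = 4.74 × 0.0136 × 51.335 = 3.3093 km/s.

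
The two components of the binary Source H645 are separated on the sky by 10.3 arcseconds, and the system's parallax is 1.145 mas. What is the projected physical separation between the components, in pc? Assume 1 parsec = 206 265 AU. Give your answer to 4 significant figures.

0.04361 pc

d = 1/p = 1/0.001145″ = 873.36 pc.
At distance d (pc), an angle of θ arcsec spans θ·d AU: s = 10.3 × 873.36 = 8995.6 AU.
= 8995.6 / 206265 = 0.043612 pc.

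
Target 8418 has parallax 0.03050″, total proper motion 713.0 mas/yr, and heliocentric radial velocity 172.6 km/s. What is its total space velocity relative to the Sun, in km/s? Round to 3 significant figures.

205 km/s

d = 1/p = 1/0.03050″ = 32.787 pc.
μ = 713.0 mas/yr = 0.7130 ″/yr.
v_t = 4.740 μ d = 4.740 × 0.7130 × 32.787 = 110.81 km/s.
v = √(v_r² + v_t²) = √(172.6² + 110.81²) = √42069.6 = 205.11 km/s.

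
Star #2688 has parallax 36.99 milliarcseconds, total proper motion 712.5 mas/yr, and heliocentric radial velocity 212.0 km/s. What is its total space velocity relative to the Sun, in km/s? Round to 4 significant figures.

d = 1/p = 1/0.03699″ = 27.034 pc.
μ = 712.5 mas/yr = 0.7125 ″/yr.
v_t = 4.740 μ d = 4.740 × 0.7125 × 27.034 = 91.301 km/s.
v = √(v_r² + v_t²) = √(212.0² + 91.301²) = √53279.9 = 230.82 km/s.

230.8 km/s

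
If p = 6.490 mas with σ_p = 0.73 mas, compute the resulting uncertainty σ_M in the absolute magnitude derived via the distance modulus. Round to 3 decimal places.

σ_M = 0.244 mag

M = m − 5 log₁₀ d + 5 = m + 5 log₁₀ p + 5, so ∂M/∂p = 5/(p ln 10).
σ_M = (5/ln 10) · (σ_p/p) = 2.1715 × 0.73/6.490 = 2.1715 × 0.11248 = 0.24425.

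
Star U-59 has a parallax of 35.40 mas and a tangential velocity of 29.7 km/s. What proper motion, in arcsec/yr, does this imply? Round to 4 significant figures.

0.2218 arcsec/yr

d = 1/p = 1/0.03540″ = 28.249 pc.
μ = v_t / (4.74 d) = 29.7 / (4.74 × 28.249) = 29.7 / 133.9 = 0.22181 ″/yr.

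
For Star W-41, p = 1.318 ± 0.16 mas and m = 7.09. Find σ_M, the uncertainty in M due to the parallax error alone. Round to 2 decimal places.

σ_M = 0.26 mag

M = m − 5 log₁₀ d + 5 = m + 5 log₁₀ p + 5, so ∂M/∂p = 5/(p ln 10).
σ_M = (5/ln 10) · (σ_p/p) = 2.1715 × 0.16/1.318 = 2.1715 × 0.1214 = 0.26362.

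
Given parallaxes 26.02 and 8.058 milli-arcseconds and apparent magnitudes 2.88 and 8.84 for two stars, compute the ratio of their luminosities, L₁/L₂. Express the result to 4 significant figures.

L₁/L₂ = 23.22

d₁ = 1/p₁ = 1/0.02602″ = 38.432 pc; d₂ = 1/p₂ = 1/0.008058″ = 124.1 pc.
M₁ = m₁ − 5 log₁₀ d₁ + 5 = 2.88 − 7.9235 + 5 = -0.0435.
M₂ = 8.84 − 10.4689 + 5 = 3.3711.
L₁/L₂ = 10^(0.4(M₂ − M₁)) = 10^(0.4 × 3.4146) = 10^1.36584 = 23.219.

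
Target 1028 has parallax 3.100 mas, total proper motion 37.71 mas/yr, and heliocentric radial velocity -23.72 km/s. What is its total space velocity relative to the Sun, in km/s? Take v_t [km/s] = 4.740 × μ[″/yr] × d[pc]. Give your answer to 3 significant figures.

d = 1/p = 1/0.003100″ = 322.58 pc.
μ = 37.71 mas/yr = 0.03771 ″/yr.
v_t = 4.740 μ d = 4.740 × 0.03771 × 322.58 = 57.66 km/s.
v = √(v_r² + v_t²) = √((-23.72)² + 57.66²) = √3887.31 = 62.348 km/s.

62.3 km/s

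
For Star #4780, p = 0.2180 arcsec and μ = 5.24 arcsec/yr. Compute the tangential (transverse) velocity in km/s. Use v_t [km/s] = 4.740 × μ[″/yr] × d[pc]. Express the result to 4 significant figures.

d = 1/p = 1/0.2180″ = 4.5872 pc.
v_t = 4.74 × μ × d = 4.74 × 5.24 × 4.5872 = 113.94 km/s.

113.9 km/s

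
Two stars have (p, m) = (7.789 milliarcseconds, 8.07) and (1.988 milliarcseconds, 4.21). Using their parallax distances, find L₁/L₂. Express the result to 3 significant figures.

L₁/L₂ = 0.00186

d₁ = 1/p₁ = 1/0.007789″ = 128.39 pc; d₂ = 1/p₂ = 1/0.001988″ = 503.02 pc.
M₁ = m₁ − 5 log₁₀ d₁ + 5 = 8.07 − 10.5427 + 5 = 2.5273.
M₂ = 4.21 − 13.5079 + 5 = -4.2979.
L₁/L₂ = 10^(0.4(M₂ − M₁)) = 10^(0.4 × (-6.8252)) = 10^(-2.73008) = 0.0018617.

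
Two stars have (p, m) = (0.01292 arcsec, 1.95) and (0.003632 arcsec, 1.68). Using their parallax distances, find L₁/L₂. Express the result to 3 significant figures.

d₁ = 1/p₁ = 1/0.01292″ = 77.399 pc; d₂ = 1/p₂ = 1/0.003632″ = 275.33 pc.
M₁ = m₁ − 5 log₁₀ d₁ + 5 = 1.95 − 9.4437 + 5 = -2.4937.
M₂ = 1.68 − 12.1993 + 5 = -5.5193.
L₁/L₂ = 10^(0.4(M₂ − M₁)) = 10^(0.4 × (-3.0256)) = 10^(-1.21024) = 0.061625.

L₁/L₂ = 0.0616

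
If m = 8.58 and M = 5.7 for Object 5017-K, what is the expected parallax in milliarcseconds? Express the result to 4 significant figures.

26.55 mas

m − M = 8.58 − 5.7 = 2.88.
d = 10^((m−M)/5 + 1) = 10^1.576 = 37.67 pc.
p = 1/d = 1/37.67 = 0.026546 arcsec = 26.546 mas.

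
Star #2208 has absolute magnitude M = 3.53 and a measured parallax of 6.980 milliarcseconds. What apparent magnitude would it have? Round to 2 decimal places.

m = 9.31

d = 1/p = 1/0.006980″ = 143.27 pc.
m − M = 5 log₁₀ d − 5 = 5 log₁₀(143.27) − 5 = 10.7808 − 5 = 5.7808.
m = M + (m − M) = 3.53 + 5.7808 = 9.31.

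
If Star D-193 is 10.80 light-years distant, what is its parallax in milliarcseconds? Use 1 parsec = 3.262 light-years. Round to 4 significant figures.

d = 10.80 ly ÷ 3.262 = 3.3109 pc.
p = 1/d = 1/3.3109 = 0.30203 arcsec.
= 0.30203 × 1000 = 302.03 mas.

302.0 mas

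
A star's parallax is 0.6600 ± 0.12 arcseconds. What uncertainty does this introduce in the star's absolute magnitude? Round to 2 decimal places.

σ_M = 0.39 mag

M = m − 5 log₁₀ d + 5 = m + 5 log₁₀ p + 5, so ∂M/∂p = 5/(p ln 10).
σ_M = (5/ln 10) · (σ_p/p) = 2.1715 × 0.12/0.6600 = 2.1715 × 0.18182 = 0.39482.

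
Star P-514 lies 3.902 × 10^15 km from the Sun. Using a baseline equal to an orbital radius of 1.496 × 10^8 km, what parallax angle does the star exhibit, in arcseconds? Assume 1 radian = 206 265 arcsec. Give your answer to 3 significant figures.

θ ≈ B/d = (1.496 × 10^8) / (3.902 × 10^15) = 3.8339 × 10^-8 rad.
In arcseconds: 3.8339 × 10^-8 × 206265 = 0.007908″.

0.00791 arcsec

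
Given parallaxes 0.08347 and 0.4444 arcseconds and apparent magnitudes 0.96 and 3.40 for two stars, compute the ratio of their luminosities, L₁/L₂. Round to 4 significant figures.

d₁ = 1/p₁ = 1/0.08347″ = 11.98 pc; d₂ = 1/p₂ = 1/0.4444″ = 2.2502 pc.
M₁ = m₁ − 5 log₁₀ d₁ + 5 = 0.96 − 5.3923 + 5 = 0.5677.
M₂ = 3.40 − 1.7611 + 5 = 6.6389.
L₁/L₂ = 10^(0.4(M₂ − M₁)) = 10^(0.4 × 6.0712) = 10^2.42848 = 268.21.

L₁/L₂ = 268.2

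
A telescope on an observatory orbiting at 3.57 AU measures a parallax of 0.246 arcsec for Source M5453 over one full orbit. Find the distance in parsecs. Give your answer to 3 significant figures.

With baseline B (in AU) and parallax p (in arcsec), d = B/p parsecs.
d = 3.57 / 0.246 = 14.512 pc.

14.5 pc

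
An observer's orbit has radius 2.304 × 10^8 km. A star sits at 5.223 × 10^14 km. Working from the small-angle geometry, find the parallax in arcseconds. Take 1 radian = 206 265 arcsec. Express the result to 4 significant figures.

θ ≈ B/d = (2.304 × 10^8) / (5.223 × 10^14) = 4.4113 × 10^-7 rad.
In arcseconds: 4.4113 × 10^-7 × 206265 = 0.09099″.

0.09099 arcsec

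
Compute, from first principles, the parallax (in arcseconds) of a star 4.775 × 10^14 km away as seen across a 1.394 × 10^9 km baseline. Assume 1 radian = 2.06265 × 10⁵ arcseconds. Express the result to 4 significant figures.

θ ≈ B/d = (1.394 × 10^9) / (4.775 × 10^14) = 2.9194 × 10^-6 rad.
In arcseconds: 2.9194 × 10^-6 × 206265 = 0.60217″.

0.6022 arcsec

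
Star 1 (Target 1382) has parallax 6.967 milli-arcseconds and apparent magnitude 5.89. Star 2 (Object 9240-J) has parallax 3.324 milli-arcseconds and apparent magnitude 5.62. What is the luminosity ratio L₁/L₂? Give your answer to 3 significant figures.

L₁/L₂ = 0.178

d₁ = 1/p₁ = 1/0.006967″ = 143.53 pc; d₂ = 1/p₂ = 1/0.003324″ = 300.84 pc.
M₁ = m₁ − 5 log₁₀ d₁ + 5 = 5.89 − 10.7847 + 5 = 0.1053.
M₂ = 5.62 − 12.3917 + 5 = -1.7717.
L₁/L₂ = 10^(0.4(M₂ − M₁)) = 10^(0.4 × (-1.8770)) = 10^(-0.75080) = 0.1775.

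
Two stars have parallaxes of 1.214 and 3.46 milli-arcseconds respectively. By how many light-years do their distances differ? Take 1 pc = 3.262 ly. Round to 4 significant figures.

d_A = 1/0.001214″ = 823.72 pc; d_B = 1/0.003460″ = 289.02 pc.
|d_B − d_A| = |289.02 − 823.72| = 534.7 pc = 534.7 × 3.262 ly = 1744.2 ly.

1744 ly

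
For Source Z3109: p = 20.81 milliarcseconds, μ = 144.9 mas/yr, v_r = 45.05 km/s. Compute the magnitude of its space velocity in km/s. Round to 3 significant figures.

d = 1/p = 1/0.02081″ = 48.054 pc.
μ = 144.9 mas/yr = 0.1449 ″/yr.
v_t = 4.740 μ d = 4.740 × 0.1449 × 48.054 = 33.005 km/s.
v = √(v_r² + v_t²) = √(45.05² + 33.005²) = √3118.83 = 55.846 km/s.

55.8 km/s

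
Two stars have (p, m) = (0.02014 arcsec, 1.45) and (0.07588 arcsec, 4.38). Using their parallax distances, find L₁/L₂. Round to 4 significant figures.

L₁/L₂ = 210.9

d₁ = 1/p₁ = 1/0.02014″ = 49.652 pc; d₂ = 1/p₂ = 1/0.07588″ = 13.179 pc.
M₁ = m₁ − 5 log₁₀ d₁ + 5 = 1.45 − 8.4797 + 5 = -2.0297.
M₂ = 4.38 − 5.5994 + 5 = 3.7806.
L₁/L₂ = 10^(0.4(M₂ − M₁)) = 10^(0.4 × 5.8103) = 10^2.32412 = 210.92.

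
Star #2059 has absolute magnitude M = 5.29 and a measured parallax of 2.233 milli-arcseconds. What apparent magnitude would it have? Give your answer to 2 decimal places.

m = 13.55

d = 1/p = 1/0.002233″ = 447.83 pc.
m − M = 5 log₁₀ d − 5 = 5 log₁₀(447.83) − 5 = 13.2556 − 5 = 8.2556.
m = M + (m − M) = 5.29 + 8.2556 = 13.55.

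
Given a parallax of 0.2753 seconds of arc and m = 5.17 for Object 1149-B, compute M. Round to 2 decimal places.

d = 1/p = 1/0.2753″ = 3.6324 pc.
m − M = 5 log₁₀(3.6324) − 5 = 2.8010 − 5 = -2.1990.
M = m − (m − M) = 5.17 − (-2.1990) = 7.37.

M = 7.37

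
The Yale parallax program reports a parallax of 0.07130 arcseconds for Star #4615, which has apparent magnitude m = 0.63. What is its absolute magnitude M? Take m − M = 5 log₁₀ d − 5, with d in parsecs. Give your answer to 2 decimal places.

d = 1/p = 1/0.07130″ = 14.025 pc.
m − M = 5 log₁₀(14.025) − 5 = 5.7345 − 5 = 0.7345.
M = m − (m − M) = 0.63 − 0.7345 = -0.10.

M = -0.10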